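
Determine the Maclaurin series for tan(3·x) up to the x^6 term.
162·x^5/5 + 9·x^3 + 3·x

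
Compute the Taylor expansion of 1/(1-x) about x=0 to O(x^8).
x^7 + x^6 + x^5 + x^4 + x^3 + x^2 + x + 1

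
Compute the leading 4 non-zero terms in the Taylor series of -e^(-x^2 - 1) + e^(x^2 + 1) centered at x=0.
x^6·(e^(-1)/6 + e/6) + x^4·(-e^(-1)/2 + e/2) + x^2·(e^(-1) + e) - e^(-1) + e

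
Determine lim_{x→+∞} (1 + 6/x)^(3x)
As x → +∞: write (1 + 6/x)^(3x) = ((1 + 6/x)^x)^3 → (e^6)^3 = e^18.
Limit = e^(18).

Final answer: e^(18)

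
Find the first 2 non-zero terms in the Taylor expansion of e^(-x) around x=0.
1 - x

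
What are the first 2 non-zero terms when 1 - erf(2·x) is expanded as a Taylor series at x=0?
-4·x/√(π) + 1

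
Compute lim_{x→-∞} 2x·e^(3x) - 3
The product is a 0·∞ indeterminate form at x → -∞.
Rewrite the product as 2x / e^(-3x) (an ∞/∞ form) and apply L'Hôpital, or use the standard hierarchy e^(3|x|) ≫ |x| as x → -∞.
The indeterminate product → 0, so the limit = -3.

Final answer: -3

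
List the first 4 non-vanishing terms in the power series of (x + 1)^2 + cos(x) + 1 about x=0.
x^4/24 + x^2/2 + 2·x + 3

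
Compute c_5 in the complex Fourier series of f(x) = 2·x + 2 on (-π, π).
Compute the real Fourier coefficients first: a_5 = 0, b_5 = 4/5.
Then c_5 = (a_5 − i·b_5)/2 = -2·i/5.

Final answer: -2·i/5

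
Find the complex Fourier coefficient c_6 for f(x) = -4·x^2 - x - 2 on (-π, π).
Compute the real Fourier coefficients first: a_6 = -4/9, b_6 = 1/3.
Then c_6 = (a_6 − i·b_6)/2 = -2/9 - i/6.

Final answer: -2/9 - i/6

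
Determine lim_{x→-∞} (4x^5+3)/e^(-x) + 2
The quotient is an ∞/∞ indeterminate form as x → -∞.
Compare growth rates of the dominant terms (exponentials ≫ polynomials ≫ logarithms), or apply L'Hôpital's rule; the quotient → 0.
Adding the constant: 0 + 2 = 2. Limit = 2.

Final answer: 2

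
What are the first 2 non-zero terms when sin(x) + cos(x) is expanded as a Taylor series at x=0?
x + 1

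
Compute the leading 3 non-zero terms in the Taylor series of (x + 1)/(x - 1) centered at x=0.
-2·x^2 - 2·x - 1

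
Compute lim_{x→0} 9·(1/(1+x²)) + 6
Direct substitution at x = 0 gives 15.

Final answer: 15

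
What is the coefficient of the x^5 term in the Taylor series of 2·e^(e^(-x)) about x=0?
Expand to order 5: 2·e^(e^(-x)) = -13·e·x^5/15 + 5·e·x^4/4 - 5·e·x^3/3 + 2·e·x^2 - 2·e·x + 2·e + O(x^6).
The coefficient of x^5 is -13·e/15.

Final answer: -13·e/15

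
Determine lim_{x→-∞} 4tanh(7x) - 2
Evaluate the dominant behaviour as x → -∞; each term tends to a finite value or vanishes.
Limit = -6.

Final answer: -6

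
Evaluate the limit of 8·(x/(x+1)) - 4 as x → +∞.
Evaluate the dominant behaviour as x → +∞; each term tends to a finite value or vanishes.
Limit = 4.

Final answer: 4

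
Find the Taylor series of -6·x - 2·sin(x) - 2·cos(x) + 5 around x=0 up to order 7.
x^7/2520 + x^6/360 - x^5/60 - x^4/12 + x^3/3 + x^2 - 8·x + 3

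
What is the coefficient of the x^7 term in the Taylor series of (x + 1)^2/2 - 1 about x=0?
Expand to order 7: (x + 1)^2/2 - 1 = x^2/2 + x - 1/2 + O(x^8).
The coefficient of x^7 is 0.

Final answer: 0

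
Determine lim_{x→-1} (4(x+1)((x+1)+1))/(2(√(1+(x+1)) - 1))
Both numerator and denominator → 0 as x → -1; this is a 0/0 indeterminate form.
Expand each to leading order near x = -1: numerator ~ 4·(x + 1), denominator ~ (x + 1).
The limit of the ratio is 4.

Final answer: 4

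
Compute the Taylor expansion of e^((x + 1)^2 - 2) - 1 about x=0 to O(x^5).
19·x^4·e^(-1)/6 + 10·x^3·e^(-1)/3 + 3·x^2·e^(-1) + 2·x·e^(-1) - 1 + e^(-1)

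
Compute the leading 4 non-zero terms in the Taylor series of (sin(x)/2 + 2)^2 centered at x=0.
-x^3/3 + x^2/4 + 2·x + 4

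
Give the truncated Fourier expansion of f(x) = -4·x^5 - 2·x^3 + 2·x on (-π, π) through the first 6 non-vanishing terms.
(-932 - 8·π^4 + 156·π^2)·sin(x) + (-18·π^2 + 25 + 4·π^4)·sin(2·x) + (-8·π^4/3 - 140/81 + 124·π^2/27)·sin(3·x) + (-3·π^2/2 - 7/16 + 2·π^4)·sin(4·x) + (-8·π^4/5 + 428/625 + 12·π^2/25)·sin(5·x) + (-2·π^2/27 - 53/81 + 4·π^4/3)·sin(6·x)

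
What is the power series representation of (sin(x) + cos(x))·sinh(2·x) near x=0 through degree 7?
-139·x^7/2520 + 11·x^6/180 - 19·x^5/60 + x^4 + x^3/3 + 2·x^2 + 2·x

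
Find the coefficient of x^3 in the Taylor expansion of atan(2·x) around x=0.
Expand to order 3: atan(2·x) = -8·x^3/3 + 2·x + O(x^4).
The coefficient of x^3 is -8/3.

Final answer: -8/3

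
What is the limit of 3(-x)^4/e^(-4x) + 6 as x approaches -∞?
The quotient is an ∞/∞ indeterminate form as x → -∞.
Compare growth rates of the dominant terms (exponentials ≫ polynomials ≫ logarithms), or apply L'Hôpital's rule; the quotient → 0.
Adding the constant: 0 + 6 = 6. Limit = 6.

Final answer: 6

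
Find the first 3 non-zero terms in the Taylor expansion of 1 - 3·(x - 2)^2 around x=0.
-3·x^2 + 12·x - 11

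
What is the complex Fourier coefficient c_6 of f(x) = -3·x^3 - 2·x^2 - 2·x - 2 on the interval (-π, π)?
Compute the real Fourier coefficients first: a_6 = -2/9, b_6 = 1/2 + π^2.
Then c_6 = (a_6 − i·b_6)/2 = -1/9 - i·π^2/2 - i/4.

Final answer: -1/9 - i·π^2/2 - i/4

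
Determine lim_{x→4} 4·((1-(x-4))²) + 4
Direct substitution at x = 4 gives 8.

Final answer: 8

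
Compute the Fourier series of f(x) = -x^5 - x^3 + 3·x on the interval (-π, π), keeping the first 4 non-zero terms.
(-222 - 2·π^4 + 38·π^2)·sin(x) + (-4·π^2 + 3 + π^4)·sin(2·x) + (-2·π^4/3 + 118/81 + 22·π^2/27)·sin(3·x) + (-93/64 - π^2/8 + π^4/2)·sin(4·x)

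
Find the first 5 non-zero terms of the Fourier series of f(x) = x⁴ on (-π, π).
(48 - 8·π^2)·cos(x) + (-3 + 2·π^2)·cos(2·x) + (16/27 - 8·π^2/9)·cos(3·x) + (-3/16 + π^2/2)·cos(4·x) + π^4/5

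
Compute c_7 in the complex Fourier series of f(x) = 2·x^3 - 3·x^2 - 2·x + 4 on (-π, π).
Compute the real Fourier coefficients first: a_7 = 12/49, b_7 = -220/343 + 4·π^2/7.
Then c_7 = (a_7 − i·b_7)/2 = 6/49 - 2·i·π^2/7 + 110·i/343.

Final answer: 6/49 - 2·i·π^2/7 + 110·i/343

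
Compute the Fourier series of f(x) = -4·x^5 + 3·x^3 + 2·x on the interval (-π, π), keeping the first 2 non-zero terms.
(-992 - 8·π^4 + 166·π^2)·sin(x) + (-23·π^2 + 65/2 + 4·π^4)·sin(2·x)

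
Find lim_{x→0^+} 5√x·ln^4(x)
This is a 0·∞ indeterminate form at x → 0⁺.
Rewrite the product as 5·ln^4(x) / x^(-1/2) and apply L'Hôpital, or use the standard hierarchy x^(-1/2) ≫ |ln x|^4 as x → 0⁺.
The indeterminate product → 0, so the limit = 0.

Final answer: 0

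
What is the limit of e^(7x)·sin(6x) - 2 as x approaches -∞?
Evaluate the dominant behaviour as x → -∞; each term tends to a finite value or vanishes.
Limit = -2.

Final answer: -2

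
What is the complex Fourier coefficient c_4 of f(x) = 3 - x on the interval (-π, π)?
Compute the real Fourier coefficients first: a_4 = 0, b_4 = 1/2.
Then c_4 = (a_4 − i·b_4)/2 = -i/4.

Final answer: -i/4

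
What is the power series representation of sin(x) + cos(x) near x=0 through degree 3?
-x^3/6 - x^2/2 + x + 1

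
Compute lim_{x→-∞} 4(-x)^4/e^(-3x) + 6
The quotient is an ∞/∞ indeterminate form as x → -∞.
Compare growth rates of the dominant terms (exponentials ≫ polynomials ≫ logarithms), or apply L'Hôpital's rule; the quotient → 0.
Adding the constant: 0 + 6 = 6. Limit = 6.

Final answer: 6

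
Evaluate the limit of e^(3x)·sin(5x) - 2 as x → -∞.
Evaluate the dominant behaviour as x → -∞; each term tends to a finite value or vanishes.
Limit = -2.

Final answer: -2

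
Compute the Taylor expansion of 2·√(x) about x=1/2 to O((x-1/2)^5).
√(2) + √(2)·(x - 1/2) - √(2)·(x - 1/2)^2/2 + √(2)·(x - 1/2)^3/2 - 5·√(2)·(x - 1/2)^4/8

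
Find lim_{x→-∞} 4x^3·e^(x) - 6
The product is a 0·∞ indeterminate form at x → -∞.
Rewrite the product as 4x^3 / e^(-x) (an ∞/∞ form) and apply L'Hôpital, or use the standard hierarchy e^(|x|) ≫ |x^3| as x → -∞.
The indeterminate product → 0, so the limit = -6.

Final answer: -6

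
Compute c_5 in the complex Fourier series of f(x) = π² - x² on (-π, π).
Compute the real Fourier coefficients first: a_5 = 4/25, b_5 = 0.
Then c_5 = (a_5 − i·b_5)/2 = 2/25.

Final answer: 2/25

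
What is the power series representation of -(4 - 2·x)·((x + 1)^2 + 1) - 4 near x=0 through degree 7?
2·x^3 - 4·x - 12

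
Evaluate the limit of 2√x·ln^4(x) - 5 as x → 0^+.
The product is a 0·∞ indeterminate form at x → 0⁺.
Rewrite the product as 2·ln^4(x) / x^(-1/2) and apply L'Hôpital, or use the standard hierarchy x^(-1/2) ≫ |ln x|^4 as x → 0⁺.
The indeterminate product → 0, so the limit = -5.

Final answer: -5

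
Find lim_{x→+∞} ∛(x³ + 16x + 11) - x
This is an ∞ − ∞ indeterminate form.
Multiply by (A² + AB + B²)/(A² + AB + B²) where A = ∛(x³+16x + 11), B = x to use A³ − B³ = (A−B)(A²+AB+B²); the x³ terms cancel, leaving (16x + 11)/(A²+AB+B²) with denominator ~ 3x², so the limit is 0.
Limit = 0.

Final answer: 0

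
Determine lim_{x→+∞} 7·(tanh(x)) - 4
Evaluate the dominant behaviour as x → +∞; each term tends to a finite value or vanishes.
Limit = 3.

Final answer: 3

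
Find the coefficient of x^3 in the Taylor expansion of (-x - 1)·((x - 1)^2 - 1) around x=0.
Expand to order 3: (-x - 1)·((x - 1)^2 - 1) = -x^3 + x^2 + 2·x + O(x^4).
The coefficient of x^3 is -1.

Final answer: -1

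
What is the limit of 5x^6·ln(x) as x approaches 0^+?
This is a 0·∞ indeterminate form at x → 0⁺.
Rewrite the product as 5·ln(x) / x^(-6) and apply L'Hôpital, or use the standard hierarchy x^(-6) ≫ |ln x| as x → 0⁺.
The indeterminate product → 0, so the limit = 0.

Final answer: 0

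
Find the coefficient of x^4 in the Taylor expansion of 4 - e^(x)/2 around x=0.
Expand to order 4: 4 - e^(x)/2 = -x^4/48 - x^3/12 - x^2/4 - x/2 + 7/2 + O(x^5).
The coefficient of x^4 is -1/48.

Final answer: -1/48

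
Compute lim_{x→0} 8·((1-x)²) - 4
Direct substitution at x = 0 gives 4.

Final answer: 4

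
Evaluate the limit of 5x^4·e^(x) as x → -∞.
This is a 0·∞ indeterminate form at x → -∞.
Rewrite the product as 5x^4 / e^(-x) (an ∞/∞ form) and apply L'Hôpital, or use the standard hierarchy e^(|x|) ≫ |x^4| as x → -∞.
The indeterminate product → 0, so the limit = 0.

Final answer: 0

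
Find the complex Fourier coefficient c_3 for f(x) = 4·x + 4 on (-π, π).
Compute the real Fourier coefficients first: a_3 = 0, b_3 = 8/3.
Then c_3 = (a_3 − i·b_3)/2 = -4·i/3.

Final answer: -4·i/3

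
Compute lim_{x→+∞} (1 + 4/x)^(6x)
As x → +∞: write (1 + 4/x)^(6x) = ((1 + 4/x)^x)^6 → (e^4)^6 = e^24.
Limit = e^(24).

Final answer: e^(24)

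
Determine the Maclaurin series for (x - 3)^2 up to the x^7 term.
x^2 - 6·x + 9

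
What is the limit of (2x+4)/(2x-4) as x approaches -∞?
Evaluate the dominant behaviour as x → -∞; each term tends to a finite value or vanishes.
Limit = 1.

Final answer: 1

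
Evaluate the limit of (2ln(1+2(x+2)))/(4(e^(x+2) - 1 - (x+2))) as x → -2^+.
Both numerator and denominator → 0 as x → -2^+; this is a 0/0 indeterminate form.
Expand each to leading order near x = -2: numerator ~ 4·(x + 2), denominator ~ 2·(x + 2)^2.
The limit of the ratio is ∞.

Final answer: ∞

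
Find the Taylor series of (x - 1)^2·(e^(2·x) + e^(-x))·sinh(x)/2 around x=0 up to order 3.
17·x^3/12 - 3·x^2/2 + x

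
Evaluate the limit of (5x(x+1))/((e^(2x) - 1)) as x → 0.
Both numerator and denominator → 0 as x → 0; this is a 0/0 indeterminate form.
Expand each to leading order near x = 0: numerator ~ 5·x, denominator ~ 2·x.
The limit of the ratio is 5/2.

Final answer: 5/2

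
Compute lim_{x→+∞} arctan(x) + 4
Evaluate the dominant behaviour as x → +∞; each term tends to a finite value or vanishes.
Limit = π/2 + 4.

Final answer: π/2 + 4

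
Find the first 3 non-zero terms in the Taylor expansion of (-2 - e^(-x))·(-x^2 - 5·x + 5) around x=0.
-9·x^2/2 + 20·x - 15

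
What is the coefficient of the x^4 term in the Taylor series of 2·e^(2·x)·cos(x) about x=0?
Expand to order 4: 2·e^(2·x)·cos(x) = -7·x^4/12 + 2·x^3/3 + 3·x^2 + 4·x + 2 + O(x^5).
The coefficient of x^4 is -7/12.

Final answer: -7/12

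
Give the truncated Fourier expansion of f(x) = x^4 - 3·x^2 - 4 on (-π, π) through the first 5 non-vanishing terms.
(60 - 8·π^2)·cos(x) + (-6 + 2·π^2)·cos(2·x) + (52/27 - 8·π^2/9)·cos(3·x) + (-15/16 + π^2/2)·cos(4·x) - π^2 - 4 + π^4/5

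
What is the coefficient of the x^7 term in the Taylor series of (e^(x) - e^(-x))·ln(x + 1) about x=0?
Expand to order 7: (e^(x) - e^(-x))·ln(x + 1) = -17·x^7/40 + 19·x^6/36 - 2·x^5/3 + x^4 - x^3 + 2·x^2 + O(x^8).
The coefficient of x^7 is -17/40.

Final answer: -17/40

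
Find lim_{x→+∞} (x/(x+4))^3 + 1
As x → +∞: x/(x+4) = 1/(1 + 4/x) → 1, and the 3rd power of a limit-1 base also → 1; with the additive constant, 1 + 1 = 2.
Limit = 2.

Final answer: 2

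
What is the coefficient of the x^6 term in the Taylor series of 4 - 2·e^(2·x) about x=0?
Expand to order 6: 4 - 2·e^(2·x) = -8·x^6/45 - 8·x^5/15 - 4·x^4/3 - 8·x^3/3 - 4·x^2 - 4·x + 2 + O(x^7).
The coefficient of x^6 is -8/45.

Final answer: -8/45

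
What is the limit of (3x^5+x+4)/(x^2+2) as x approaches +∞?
This is an ∞/∞ indeterminate form as x → +∞.
Divide numerator and denominator by x^5 and let the lower-order terms vanish; the numerator's degree 5 exceeds the denominator's degree 2, so the quotient diverges.
Limit = ∞.

Final answer: ∞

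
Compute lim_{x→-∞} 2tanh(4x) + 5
Evaluate the dominant behaviour as x → -∞; each term tends to a finite value or vanishes.
Limit = 3.

Final answer: 3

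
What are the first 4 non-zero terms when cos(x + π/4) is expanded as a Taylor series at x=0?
√(2)·x^3/12 - √(2)·x^2/4 - √(2)·x/2 + √(2)/2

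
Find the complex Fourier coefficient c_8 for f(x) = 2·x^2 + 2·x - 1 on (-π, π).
Compute the real Fourier coefficients first: a_8 = 1/8, b_8 = -1/2.
Then c_8 = (a_8 − i·b_8)/2 = 1/16 + i/4.

Final answer: 1/16 + i/4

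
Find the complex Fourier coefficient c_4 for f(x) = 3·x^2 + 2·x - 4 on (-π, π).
Compute the real Fourier coefficients first: a_4 = 3/4, b_4 = -1.
Then c_4 = (a_4 − i·b_4)/2 = 3/8 + i/2.

Final answer: 3/8 + i/2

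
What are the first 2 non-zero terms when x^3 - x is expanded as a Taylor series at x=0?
x^3 - x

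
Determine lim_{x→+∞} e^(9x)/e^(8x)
This is an ∞/∞ indeterminate form as x → +∞.
Rewrite e^(9x)/e^(8x) = e^((9−8)x) = e^(x); the exponent coefficient is 1 > 0 so e^(x) → ∞.
Limit = ∞.

Final answer: ∞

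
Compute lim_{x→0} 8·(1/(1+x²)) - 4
Direct substitution at x = 0 gives 4.

Final answer: 4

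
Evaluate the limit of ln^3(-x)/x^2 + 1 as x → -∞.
The quotient is an ∞/∞ indeterminate form as x → -∞.
Compare growth rates of the dominant terms (exponentials ≫ polynomials ≫ logarithms), or apply L'Hôpital's rule; the quotient → 0.
Adding the constant: 0 + 1 = 1. Limit = 1.

Final answer: 1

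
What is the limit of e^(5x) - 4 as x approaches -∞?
Evaluate the dominant behaviour as x → -∞; each term tends to a finite value or vanishes.
Limit = -4.

Final answer: -4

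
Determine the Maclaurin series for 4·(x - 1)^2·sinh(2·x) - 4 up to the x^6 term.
-32·x^6/15 + 32·x^5/5 - 32·x^4/3 + 40·x^3/3 - 16·x^2 + 8·x - 4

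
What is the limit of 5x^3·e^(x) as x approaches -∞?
This is a 0·∞ indeterminate form at x → -∞.
Rewrite the product as 5x^3 / e^(-x) (an ∞/∞ form) and apply L'Hôpital, or use the standard hierarchy e^(|x|) ≫ |x^3| as x → -∞.
The indeterminate product → 0, so the limit = 0.

Final answer: 0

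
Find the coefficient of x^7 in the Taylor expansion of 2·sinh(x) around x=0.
Expand to order 7: 2·sinh(x) = x^7/2520 + x^5/60 + x^3/3 + 2·x + O(x^8).
The coefficient of x^7 is 1/2520.

Final answer: 1/2520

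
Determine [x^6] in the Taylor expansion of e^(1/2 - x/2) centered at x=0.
Expand to order 6: e^(1/2 - x/2) = x^6·e^(1/2)/46080 - x^5·e^(1/2)/3840 + x^4·e^(1/2)/384 - x^3·e^(1/2)/48 + x^2·e^(1/2)/8 - x·e^(1/2)/2 + e^(1/2) + O(x^7).
The coefficient of x^6 is e^(1/2)/46080.

Final answer: e^(1/2)/46080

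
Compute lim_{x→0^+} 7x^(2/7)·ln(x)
This is a 0·∞ indeterminate form at x → 0⁺.
Rewrite the product as 7·ln(x) / x^(-2/7) and apply L'Hôpital, or use the standard hierarchy x^(-2/7) ≫ |ln x| as x → 0⁺.
The indeterminate product → 0, so the limit = 0.

Final answer: 0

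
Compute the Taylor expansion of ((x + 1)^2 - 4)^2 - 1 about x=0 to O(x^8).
x^4 + 4·x^3 - 2·x^2 - 12·x + 8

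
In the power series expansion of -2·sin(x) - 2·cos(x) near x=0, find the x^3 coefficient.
Expand to order 3: -2·sin(x) - 2·cos(x) = x^3/3 + x^2 - 2·x - 2 + O(x^4).
The coefficient of x^3 is 1/3.

Final answer: 1/3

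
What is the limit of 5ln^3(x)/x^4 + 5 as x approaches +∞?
The quotient is an ∞/∞ indeterminate form as x → +∞.
The polynomial denominator x^4 dominates the logarithmic numerator (any positive power of x ≫ ln^3(x) as x → ∞), so the quotient → 0.
Adding the constant: 0 + 5 = 5. Limit = 5.

Final answer: 5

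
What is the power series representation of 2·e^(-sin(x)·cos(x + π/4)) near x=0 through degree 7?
x^7·(-419/1440 + 1081·√(2)/5760) + x^6·(53/576 - 401·√(2)/1440) + x^5·(11/12 - 7·√(2)/32) + x^4·(-7/48 - √(2)/12) + x^3·(-1 + 7·√(2)/12) + x^2·(1/2 + √(2)) - √(2)·x + 2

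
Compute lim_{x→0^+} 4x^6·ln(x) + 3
The product is a 0·∞ indeterminate form at x → 0⁺.
Rewrite the product as 4·ln(x) / x^(-6) and apply L'Hôpital, or use the standard hierarchy x^(-6) ≫ |ln x| as x → 0⁺.
The indeterminate product → 0, so the limit = 3.

Final answer: 3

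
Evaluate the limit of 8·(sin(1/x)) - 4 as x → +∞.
Evaluate the dominant behaviour as x → +∞; each term tends to a finite value or vanishes.
Limit = -4.

Final answer: -4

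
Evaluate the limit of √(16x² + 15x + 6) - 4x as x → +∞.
As x → +∞: multiply by the conjugate to get (15x+6)/(√(16x²+15x+6)+4x); the denominator ~ 8x, so the limit is 15/8.
Limit = 15/8.

Final answer: 15/8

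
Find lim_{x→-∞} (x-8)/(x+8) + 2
Evaluate the dominant behaviour as x → -∞; each term tends to a finite value or vanishes.
Limit = 3.

Final answer: 3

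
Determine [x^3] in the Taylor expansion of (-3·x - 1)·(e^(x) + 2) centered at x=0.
Expand to order 3: (-3·x - 1)·(e^(x) + 2) = -5·x^3/3 - 7·x^2/2 - 10·x - 3 + O(x^4).
The coefficient of x^3 is -5/3.

Final answer: -5/3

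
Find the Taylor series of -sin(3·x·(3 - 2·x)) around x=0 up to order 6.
6417·x^6/4 - 13203·x^5/40 - 243·x^4 + 243·x^3/2 + 6·x^2 - 9·x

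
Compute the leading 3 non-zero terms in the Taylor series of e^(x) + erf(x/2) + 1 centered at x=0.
x^2/2 + x·(1/√(π) + 1) + 2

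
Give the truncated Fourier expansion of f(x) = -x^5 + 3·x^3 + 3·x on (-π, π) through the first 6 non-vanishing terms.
(-270 - 2·π^4 + 46·π^2)·sin(x) + (-8·π^2 + 9 + π^4)·sin(2·x) + (-2·π^4/3 - 26/81 + 94·π^2/27)·sin(3·x) + (-17·π^2/8 - 45/64 + π^4/2)·sin(4·x) + (-2·π^4/5 + 522/625 + 38·π^2/25)·sin(5·x) + (-32·π^2/27 - 65/81 + π^4/3)·sin(6·x)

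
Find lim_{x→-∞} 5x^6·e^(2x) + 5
The product is a 0·∞ indeterminate form at x → -∞.
Rewrite the product as 5x^6 / e^(-2x) (an ∞/∞ form) and apply L'Hôpital, or use the standard hierarchy e^(2|x|) ≫ |x^6| as x → -∞.
The indeterminate product → 0, so the limit = 5.

Final answer: 5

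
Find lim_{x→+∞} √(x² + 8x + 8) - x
This is an ∞ − ∞ indeterminate form.
Multiply and divide by the conjugate √(x²+8x + 8) + x; the x² terms cancel, leaving (8x + 8)/(√(x²+8x + 8)+x) → 8/2 = 4.
Limit = 4.

Final answer: 4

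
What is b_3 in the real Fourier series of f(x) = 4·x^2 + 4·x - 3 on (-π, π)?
b_3 = (1/π) ∫_{-π}^{π} f(x)·sin(3x) dx.
Evaluate the integral (use parity and integration by parts as needed): b_3 = 8/3.

Final answer: 8/3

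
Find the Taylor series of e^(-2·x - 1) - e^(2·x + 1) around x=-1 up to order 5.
(-1 + e^(2))·e^(-1) + (-2·e^(2) - 2)·e^(-1)·(x + 1) + (-2 + 2·e^(2))·e^(-1)·(x + 1)^2 + (-4·e^(2) - 4)·e^(-1)·(x + 1)^3/3 + (-2 + 2·e^(2))·e^(-1)·(x + 1)^4/3 + (-4·e^(2) - 4)·e^(-1)·(x + 1)^5/15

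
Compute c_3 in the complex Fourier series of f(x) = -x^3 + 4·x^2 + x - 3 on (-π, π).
Compute the real Fourier coefficients first: a_3 = -16/9, b_3 = 10/9 - 2·π^2/3.
Then c_3 = (a_3 − i·b_3)/2 = -8/9 - 5·i/9 + i·π^2/3.

Final answer: -8/9 - 5·i/9 + i·π^2/3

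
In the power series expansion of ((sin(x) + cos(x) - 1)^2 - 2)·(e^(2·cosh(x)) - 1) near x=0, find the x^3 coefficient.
Expand to order 3: ((sin(x) + cos(x) - 1)^2 - 2)·(e^(2·cosh(x)) - 1) = x^3·(1 - e^(2)) + x^2·(-e^(2) - 1) - 2·e^(2) + 2 + O(x^4).
The coefficient of x^3 is 1 - e^(2).

Final answer: 1 - e^(2)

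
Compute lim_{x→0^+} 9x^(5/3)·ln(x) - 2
The product is a 0·∞ indeterminate form at x → 0⁺.
Rewrite the product as 9·ln(x) / x^(-5/3) and apply L'Hôpital, or use the standard hierarchy x^(-5/3) ≫ |ln x| as x → 0⁺.
The indeterminate product → 0, so the limit = -2.

Final answer: -2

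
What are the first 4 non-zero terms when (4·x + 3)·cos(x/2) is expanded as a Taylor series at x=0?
-x^3/2 - 3·x^2/8 + 4·x + 3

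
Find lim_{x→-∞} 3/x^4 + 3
Evaluate the dominant behaviour as x → -∞; each term tends to a finite value or vanishes.
Limit = 3.

Final answer: 3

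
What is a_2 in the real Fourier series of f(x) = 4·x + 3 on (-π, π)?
a_2 = (1/π) ∫_{-π}^{π} f(x)·cos(2x) dx.
Evaluate the integral (use parity and integration by parts as needed): a_2 = 0.

Final answer: 0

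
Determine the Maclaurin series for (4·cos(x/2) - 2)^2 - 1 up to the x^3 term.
3 - 2·x^2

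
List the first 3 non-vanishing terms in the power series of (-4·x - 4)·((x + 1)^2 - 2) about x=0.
-12·x^2 - 4·x + 4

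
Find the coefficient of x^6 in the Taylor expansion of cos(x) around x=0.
Expand to order 6: cos(x) = -x^6/720 + x^4/24 - x^2/2 + 1 + O(x^7).
The coefficient of x^6 is -1/720.

Final answer: -1/720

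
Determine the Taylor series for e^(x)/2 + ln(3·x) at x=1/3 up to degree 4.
e^(1/3)/2 + (e^(1/3)/2 + 3)·(x - 1/3) + (-9/2 + e^(1/3)/4)·(x - 1/3)^2 + (e^(1/3)/12 + 9)·(x - 1/3)^3 + (-81/4 + e^(1/3)/48)·(x - 1/3)^4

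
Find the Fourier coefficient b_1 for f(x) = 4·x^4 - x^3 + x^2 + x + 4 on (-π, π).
b_1 = (1/π) ∫_{-π}^{π} f(x)·sin(1x) dx.
Evaluate the integral (use parity and integration by parts as needed): b_1 = 14 - 2·π^2.

Final answer: 14 - 2·π^2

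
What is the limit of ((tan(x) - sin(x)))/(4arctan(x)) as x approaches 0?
Both numerator and denominator → 0 as x → 0; this is a 0/0 indeterminate form.
Expand each to leading order near x = 0: numerator ~ x^3/2, denominator ~ 4·x.
The limit of the ratio is 0.

Final answer: 0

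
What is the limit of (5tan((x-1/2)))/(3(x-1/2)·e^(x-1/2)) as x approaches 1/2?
Both numerator and denominator → 0 as x → 1/2; this is a 0/0 indeterminate form.
Expand each to leading order near x = 1/2: numerator ~ 5·(x - 1/2), denominator ~ 3·(x - 1/2).
The limit of the ratio is 5/3.

Final answer: 5/3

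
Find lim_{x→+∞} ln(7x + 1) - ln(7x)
This is an ∞ − ∞ indeterminate form.
Combine the logarithms: ln(7x+1) − ln(7x) = ln((7x+1)/(7x)) = ln(1 + 1/(7x)) → ln(1) = 0.
Limit = 0.

Final answer: 0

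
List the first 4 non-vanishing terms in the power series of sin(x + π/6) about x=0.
-√(3)·x^3/12 - x^2/4 + √(3)·x/2 + 1/2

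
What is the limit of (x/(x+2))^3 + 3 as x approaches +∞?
As x → +∞: x/(x+2) = 1/(1 + 2/x) → 1, and the 3rd power of a limit-1 base also → 1; with the additive constant, 1 + 3 = 4.
Limit = 4.

Final answer: 4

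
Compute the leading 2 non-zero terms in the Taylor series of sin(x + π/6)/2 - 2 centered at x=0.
√(3)·x/4 - 7/4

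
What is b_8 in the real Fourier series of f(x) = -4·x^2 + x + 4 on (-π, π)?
b_8 = (1/π) ∫_{-π}^{π} f(x)·sin(8x) dx.
Evaluate the integral (use parity and integration by parts as needed): b_8 = -1/4.

Final answer: -1/4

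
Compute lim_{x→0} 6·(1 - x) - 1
Direct substitution at x = 0 gives 5.

Final answer: 5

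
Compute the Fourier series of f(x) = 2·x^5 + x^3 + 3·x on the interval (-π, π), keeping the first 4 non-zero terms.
(-78·π^2 + 4·π^4 + 474)·sin(x) + (-2·π^4 - 33/2 + 9·π^2)·sin(2·x) + (-62·π^2/27 + 286/81 + 4·π^4/3)·sin(3·x) + (-π^4 - 57/32 + 3·π^2/4)·sin(4·x)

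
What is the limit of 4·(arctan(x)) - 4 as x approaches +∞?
Evaluate the dominant behaviour as x → +∞; each term tends to a finite value or vanishes.
Limit = -4 + 2·π.

Final answer: -4 + 2·π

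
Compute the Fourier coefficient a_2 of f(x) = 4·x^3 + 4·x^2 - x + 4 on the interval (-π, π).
a_2 = (1/π) ∫_{-π}^{π} f(x)·cos(2x) dx.
Evaluate the integral (use parity and integration by parts as needed): a_2 = 4.

Final answer: 4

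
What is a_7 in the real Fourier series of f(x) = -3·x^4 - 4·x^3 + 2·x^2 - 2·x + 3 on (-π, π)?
a_7 = (1/π) ∫_{-π}^{π} f(x)·cos(7x) dx.
Evaluate the integral (use parity and integration by parts as needed): a_7 = -536/2401 + 24·π^2/49.

Final answer: -536/2401 + 24·π^2/49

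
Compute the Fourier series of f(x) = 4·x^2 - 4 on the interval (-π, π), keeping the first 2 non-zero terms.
-16·cos(x) - 4 + 4·π^2/3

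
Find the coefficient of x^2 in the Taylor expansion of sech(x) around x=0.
Expand to order 2: sech(x) = 1 - x^2/2 + O(x^3).
The coefficient of x^2 is -1/2.

Final answer: -1/2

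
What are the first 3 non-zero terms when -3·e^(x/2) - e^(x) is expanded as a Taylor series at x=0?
-7·x^2/8 - 5·x/2 - 4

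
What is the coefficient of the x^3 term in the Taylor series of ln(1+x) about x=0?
Expand to order 3: ln(1+x) = x^3/3 - x^2/2 + x + O(x^4).
The coefficient of x^3 is 1/3.

Final answer: 1/3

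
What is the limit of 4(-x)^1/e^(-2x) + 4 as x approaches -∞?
The quotient is an ∞/∞ indeterminate form as x → -∞.
Compare growth rates of the dominant terms (exponentials ≫ polynomials ≫ logarithms), or apply L'Hôpital's rule; the quotient → 0.
Adding the constant: 0 + 4 = 4. Limit = 4.

Final answer: 4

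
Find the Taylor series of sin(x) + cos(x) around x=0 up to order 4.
x^4/24 - x^3/6 - x^2/2 + x + 1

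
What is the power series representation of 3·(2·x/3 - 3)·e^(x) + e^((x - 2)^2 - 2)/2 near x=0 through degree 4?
x^4·(-1/24 + 115·e^(2)/12) + x^3·(-22·e^(2)/3 - 1/2) + x^2·(-5/2 + 9·e^(2)/2) + x·(-2·e^(2) - 7) - 9 + e^(2)/2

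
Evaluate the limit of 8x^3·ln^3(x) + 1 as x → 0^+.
The product is a 0·∞ indeterminate form at x → 0⁺.
Rewrite the product as 8·ln^3(x) / x^(-3) and apply L'Hôpital, or use the standard hierarchy x^(-3) ≫ |ln x|^3 as x → 0⁺.
The indeterminate product → 0, so the limit = 1.

Final answer: 1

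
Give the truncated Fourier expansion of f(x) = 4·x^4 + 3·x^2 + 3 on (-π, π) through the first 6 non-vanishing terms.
(180 - 32·π^2)·cos(x) + (-9 + 8·π^2)·cos(2·x) + (28/27 - 32·π^2/9)·cos(3·x) + 2·π^2·cos(4·x) + (-32·π^2/25 - 108/625)·cos(5·x) + 3 + π^2 + 4·π^4/5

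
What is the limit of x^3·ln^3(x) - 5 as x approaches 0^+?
The product is a 0·∞ indeterminate form at x → 0⁺.
Rewrite the product as ln^3(x) / x^(-3) and apply L'Hôpital, or use the standard hierarchy x^(-3) ≫ |ln x|^3 as x → 0⁺.
The indeterminate product → 0, so the limit = -5.

Final answer: -5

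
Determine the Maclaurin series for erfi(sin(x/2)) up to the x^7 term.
-17·x^7/(46080·√(π)) - 7·x^5/(1920·√(π)) + x^3/(24·√(π)) + x/√(π)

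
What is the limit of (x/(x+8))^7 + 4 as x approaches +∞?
As x → +∞: x/(x+8) = 1/(1 + 8/x) → 1, and the 7th power of a limit-1 base also → 1; with the additive constant, 1 + 4 = 5.
Limit = 5.

Final answer: 5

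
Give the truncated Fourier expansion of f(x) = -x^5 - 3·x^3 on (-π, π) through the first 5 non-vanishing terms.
(-204 - 2·π^4 + 34·π^2)·sin(x) + (-2·π^2 + 3 + π^4)·sin(2·x) + (-2·π^4/3 - 14·π^2/27 + 28/81)·sin(3·x) + (-21/64 + 7·π^2/8 + π^4/2)·sin(4·x) + (-2·π^4/5 - 22·π^2/25 + 132/625)·sin(5·x)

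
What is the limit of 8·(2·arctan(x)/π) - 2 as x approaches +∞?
Evaluate the dominant behaviour as x → +∞; each term tends to a finite value or vanishes.
Limit = 6.

Final answer: 6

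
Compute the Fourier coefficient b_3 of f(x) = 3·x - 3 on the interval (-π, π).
b_3 = (1/π) ∫_{-π}^{π} f(x)·sin(3x) dx.
Evaluate the integral (use parity and integration by parts as needed): b_3 = 2.

Final answer: 2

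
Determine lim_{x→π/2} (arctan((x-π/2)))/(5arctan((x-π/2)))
Both numerator and denominator → 0 as x → π/2; this is a 0/0 indeterminate form.
Expand each to leading order near x = π/2: numerator ~ (x - π/2), denominator ~ 5·(x - π/2).
The limit of the ratio is 1/5.

Final answer: 1/5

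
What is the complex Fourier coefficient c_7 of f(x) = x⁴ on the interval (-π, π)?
Compute the real Fourier coefficients first: a_7 = 48/2401 - 8·π^2/49, b_7 = 0.
Then c_7 = (a_7 − i·b_7)/2 = 24/2401 - 4·π^2/49.

Final answer: 24/2401 - 4·π^2/49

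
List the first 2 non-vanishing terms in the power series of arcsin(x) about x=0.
x^3/6 + x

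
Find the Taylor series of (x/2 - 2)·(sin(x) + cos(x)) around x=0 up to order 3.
x^3/12 + 3·x^2/2 - 3·x/2 - 2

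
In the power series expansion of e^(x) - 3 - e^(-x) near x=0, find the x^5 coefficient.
Expand to order 5: e^(x) - 3 - e^(-x) = x^5/60 + x^3/3 + 2·x - 3 + O(x^6).
The coefficient of x^5 is 1/60.

Final answer: 1/60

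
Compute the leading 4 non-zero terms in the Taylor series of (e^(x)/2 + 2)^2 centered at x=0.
2·x^3/3 + 3·x^2/2 + 5·x/2 + 25/4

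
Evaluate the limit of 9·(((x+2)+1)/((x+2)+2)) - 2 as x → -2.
Direct substitution at x = -2 gives 5/2.

Final answer: 5/2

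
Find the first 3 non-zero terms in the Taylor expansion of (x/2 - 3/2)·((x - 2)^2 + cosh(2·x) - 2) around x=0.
-13·x^2/2 + 15·x/2 - 9/2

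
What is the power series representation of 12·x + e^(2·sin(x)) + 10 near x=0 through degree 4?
x^3 + 2·x^2 + 14·x + 11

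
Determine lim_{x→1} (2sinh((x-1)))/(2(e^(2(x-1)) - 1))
Both numerator and denominator → 0 as x → 1; this is a 0/0 indeterminate form.
Expand each to leading order near x = 1: numerator ~ 2·(x - 1), denominator ~ 4·(x - 1).
The limit of the ratio is 1/2.

Final answer: 1/2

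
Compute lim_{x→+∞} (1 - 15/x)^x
As x → +∞: this is the defining limit (1 - 15/x)^x → e^(-15).
Limit = e^(-15).

Final answer: e^(-15)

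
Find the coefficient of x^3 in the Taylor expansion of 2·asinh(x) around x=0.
Expand to order 3: 2·asinh(x) = -x^3/3 + 2·x + O(x^4).
The coefficient of x^3 is -1/3.

Final answer: -1/3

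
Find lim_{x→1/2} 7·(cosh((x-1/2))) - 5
Direct substitution at x = 1/2 gives 2.

Final answer: 2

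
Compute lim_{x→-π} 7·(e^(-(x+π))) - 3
Direct substitution at x = -π gives 4.

Final answer: 4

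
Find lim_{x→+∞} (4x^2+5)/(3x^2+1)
This is an ∞/∞ indeterminate form as x → +∞.
Divide numerator and denominator by x^2 and let the lower-order terms vanish; the leading terms give 4/3.
Limit = 4/3.

Final answer: 4/3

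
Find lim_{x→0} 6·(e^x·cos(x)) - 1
Direct substitution at x = 0 gives 5.

Final answer: 5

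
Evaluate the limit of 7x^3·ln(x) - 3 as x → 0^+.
The product is a 0·∞ indeterminate form at x → 0⁺.
Rewrite the product as 7·ln(x) / x^(-3) and apply L'Hôpital, or use the standard hierarchy x^(-3) ≫ |ln x| as x → 0⁺.
The indeterminate product → 0, so the limit = -3.

Final answer: -3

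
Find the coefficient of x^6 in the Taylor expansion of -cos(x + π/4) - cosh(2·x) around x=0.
Expand to order 6: -cos(x + π/4) - cosh(2·x) = x^6·(-4/45 + √(2)/1440) + √(2)·x^5/240 + x^4·(-2/3 - √(2)/48) - √(2)·x^3/12 + x^2·(-2 + √(2)/4) + √(2)·x/2 - 1 - √(2)/2 + O(x^7).
The coefficient of x^6 is -4/45 + √(2)/1440.

Final answer: -4/45 + √(2)/1440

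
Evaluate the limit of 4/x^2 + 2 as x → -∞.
Evaluate the dominant behaviour as x → -∞; each term tends to a finite value or vanishes.
Limit = 2.

Final answer: 2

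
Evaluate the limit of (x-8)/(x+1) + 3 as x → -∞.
Evaluate the dominant behaviour as x → -∞; each term tends to a finite value or vanishes.
Limit = 4.

Final answer: 4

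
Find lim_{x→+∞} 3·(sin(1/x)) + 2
Evaluate the dominant behaviour as x → +∞; each term tends to a finite value or vanishes.
Limit = 2.

Final answer: 2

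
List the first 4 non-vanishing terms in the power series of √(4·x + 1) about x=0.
4·x^3 - 2·x^2 + 2·x + 1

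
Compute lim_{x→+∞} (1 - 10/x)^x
As x → +∞: this is the defining limit (1 - 10/x)^x → e^(-10).
Limit = e^(-10).

Final answer: e^(-10)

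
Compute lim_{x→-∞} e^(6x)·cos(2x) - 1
Evaluate the dominant behaviour as x → -∞; each term tends to a finite value or vanishes.
Limit = -1.

Final answer: -1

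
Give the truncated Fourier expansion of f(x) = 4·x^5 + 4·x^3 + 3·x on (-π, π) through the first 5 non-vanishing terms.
(-152·π^2 + 8·π^4 + 918)·sin(x) + (-4·π^4 - 27 + 16·π^2)·sin(2·x) + (-88·π^2/27 + 338/81 + 8·π^4/3)·sin(3·x) + (-2·π^4 - 27/16 + π^2/2)·sin(4·x) + (702/625 + 8·π^2/25 + 8·π^4/5)·sin(5·x)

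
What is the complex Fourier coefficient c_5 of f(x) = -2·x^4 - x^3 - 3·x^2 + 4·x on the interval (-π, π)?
Compute the real Fourier coefficients first: a_5 = 204/625 + 16·π^2/25, b_5 = 212/125 - 2·π^2/5.
Then c_5 = (a_5 − i·b_5)/2 = 102/625 + 8·π^2/25 - 106·i/125 + i·π^2/5.

Final answer: 102/625 + 8·π^2/25 - 106·i/125 + i·π^2/5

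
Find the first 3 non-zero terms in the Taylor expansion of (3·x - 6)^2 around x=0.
9·x^2 - 36·x + 36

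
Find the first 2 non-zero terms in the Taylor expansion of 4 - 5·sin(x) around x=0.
4 - 5·x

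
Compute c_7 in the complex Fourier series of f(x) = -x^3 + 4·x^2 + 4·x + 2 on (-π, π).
Compute the real Fourier coefficients first: a_7 = -16/49, b_7 = 404/343 - 2·π^2/7.
Then c_7 = (a_7 − i·b_7)/2 = -8/49 - 202·i/343 + i·π^2/7.

Final answer: -8/49 - 202·i/343 + i·π^2/7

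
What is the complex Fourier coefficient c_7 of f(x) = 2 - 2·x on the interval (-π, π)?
Compute the real Fourier coefficients first: a_7 = 0, b_7 = -4/7.
Then c_7 = (a_7 − i·b_7)/2 = 2·i/7.

Final answer: 2·i/7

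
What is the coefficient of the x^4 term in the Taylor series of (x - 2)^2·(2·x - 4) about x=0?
Expand to order 4: (x - 2)^2·(2·x - 4) = 2·x^3 - 12·x^2 + 24·x - 16 + O(x^5).
The coefficient of x^4 is 0.

Final answer: 0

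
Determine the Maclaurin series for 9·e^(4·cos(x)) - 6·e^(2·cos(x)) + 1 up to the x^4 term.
x^4·(-7·e^(2)/2 + 39·e^(4)/2) + x^2·(-18·e^(4) + 6·e^(2)) - 6·e^(2) + 1 + 9·e^(4)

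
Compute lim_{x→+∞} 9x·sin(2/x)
As x → +∞: let u = 2/x → 0⁺; then 9·x·sin(2/x) = 9·2·sin(u)/u → 9·2·1 = 18.
Limit = 18.

Final answer: 18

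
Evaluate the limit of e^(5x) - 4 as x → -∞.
Evaluate the dominant behaviour as x → -∞; each term tends to a finite value or vanishes.
Limit = -4.

Final answer: -4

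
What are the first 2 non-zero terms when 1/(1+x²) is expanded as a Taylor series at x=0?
1 - x^2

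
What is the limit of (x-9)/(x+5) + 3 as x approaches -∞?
Evaluate the dominant behaviour as x → -∞; each term tends to a finite value or vanishes.
Limit = 4.

Final answer: 4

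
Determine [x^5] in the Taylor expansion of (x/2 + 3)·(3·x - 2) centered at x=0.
Expand to order 5: (x/2 + 3)·(3·x - 2) = 3·x^2/2 + 8·x - 6 + O(x^6).
The coefficient of x^5 is 0.

Final answer: 0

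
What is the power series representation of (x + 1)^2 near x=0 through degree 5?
x^2 + 2·x + 1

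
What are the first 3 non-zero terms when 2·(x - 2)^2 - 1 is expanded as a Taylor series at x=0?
2·x^2 - 8·x + 7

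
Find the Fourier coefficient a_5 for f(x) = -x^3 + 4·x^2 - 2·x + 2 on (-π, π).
a_5 = (1/π) ∫_{-π}^{π} f(x)·cos(5x) dx.
Evaluate the integral (use parity and integration by parts as needed): a_5 = -16/25.

Final answer: -16/25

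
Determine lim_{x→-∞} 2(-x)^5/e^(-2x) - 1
The quotient is an ∞/∞ indeterminate form as x → -∞.
Compare growth rates of the dominant terms (exponentials ≫ polynomials ≫ logarithms), or apply L'Hôpital's rule; the quotient → 0.
Adding the constant: 0 - 1 = -1. Limit = -1.

Final answer: -1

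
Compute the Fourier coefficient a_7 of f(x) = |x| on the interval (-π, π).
a_7 = (1/π) ∫_{-π}^{π} f(x)·cos(7x) dx.
Evaluate the integral (use parity and integration by parts as needed): a_7 = -4/(49·π).

Final answer: -4/(49·π)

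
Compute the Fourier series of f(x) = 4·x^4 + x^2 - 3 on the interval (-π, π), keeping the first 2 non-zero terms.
(188 - 32·π^2)·cos(x) - 3 + π^2/3 + 4·π^4/5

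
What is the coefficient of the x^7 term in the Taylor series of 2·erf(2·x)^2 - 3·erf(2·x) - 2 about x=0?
Expand to order 7: 2·erf(2·x)^2 - 3·erf(2·x) - 2 = 128·x^7/(7·√(π)) + 7168·x^6/(45·π) - 96·x^5/(5·√(π)) - 256·x^4/(3·π) + 16·x^3/√(π) + 32·x^2/π - 12·x/√(π) - 2 + O(x^8).
The coefficient of x^7 is 128/(7·√(π)).

Final answer: 128/(7·√(π))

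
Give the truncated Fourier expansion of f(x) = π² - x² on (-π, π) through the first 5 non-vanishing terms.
4·cos(x) - cos(2·x) + 4·cos(3·x)/9 - cos(4·x)/4 + 2·π^2/3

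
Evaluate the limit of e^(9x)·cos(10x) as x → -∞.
Evaluate the dominant behaviour as x → -∞; each term tends to a finite value or vanishes.
Limit = 0.

Final answer: 0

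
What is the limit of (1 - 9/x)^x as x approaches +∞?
As x → +∞: this is the defining limit (1 - 9/x)^x → e^(-9).
Limit = e^(-9).

Final answer: e^(-9)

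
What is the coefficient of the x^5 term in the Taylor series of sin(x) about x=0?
Expand to order 5: sin(x) = x^5/120 - x^3/6 + x + O(x^6).
The coefficient of x^5 is 1/120.

Final answer: 1/120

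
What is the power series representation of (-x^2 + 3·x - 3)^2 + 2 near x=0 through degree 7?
x^4 - 6·x^3 + 15·x^2 - 18·x + 11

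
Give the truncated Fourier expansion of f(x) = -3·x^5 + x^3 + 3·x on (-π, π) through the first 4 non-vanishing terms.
(-726 - 6·π^4 + 122·π^2)·sin(x) + (-16·π^2 + 21 + 3·π^4)·sin(2·x) + (-2·π^4 - 38/27 + 46·π^2/9)·sin(3·x) + (-19·π^2/8 - 39/64 + 3·π^4/2)·sin(4·x)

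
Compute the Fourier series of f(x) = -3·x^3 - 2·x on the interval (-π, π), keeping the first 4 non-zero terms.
(32 - 6·π^2)·sin(x) + (-5/2 + 3·π^2)·sin(2·x) - 2·π^2·sin(3·x) + (7/16 + 3·π^2/2)·sin(4·x)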